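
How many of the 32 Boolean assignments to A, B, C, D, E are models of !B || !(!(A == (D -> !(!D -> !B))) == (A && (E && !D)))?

Initial set: {T (!B || !(!(A == (D -> !(!D -> !B))) == (A && (E && !D))))}.
T (!B || !(!(A == (D -> !(!D -> !B))) == (A && (E && !D)))): β-rule — branch into T !B  //  T !(!(A == (D -> !(!D -> !B))) == (A && (E && !D))).
  branch 1 (add T !B):
    ○ open, literals {B=false}.
  branch 2 (add T !(!(A == (D -> !(!D -> !B))) == (A && (E && !D)))):
    T !(!(A == (D -> !(!D -> !B))) == (A && (E && !D))): β-rule — branch into T !(A == (D -> !(!D -> !B))), F (A && (E && !D))  //  F !(A == (D -> !(!D -> !B))), T (A && (E && !D)).
      branch 2.1 (add T !(A == (D -> !(!D -> !B))), F (A && (E && !D))):
        T !(A == (D -> !(!D -> !B))): β-rule — branch into T A, F (D -> !(!D -> !B))  //  F A, T (D -> !(!D -> !B)).
          branch 2.1.1 (add T A, F (D -> !(!D -> !B))):
            F (D -> !(!D -> !B)): α-rule — add T D, F !(!D -> !B).
            F (A && (E && !D)): β-rule — branch into F A  //  F (E && !D).
              branch 2.1.1.1 (add F A):
                × closes — contains both A and !A.
              branch 2.1.1.2 (add F (E && !D)):
                F !(!D -> !B): β-rule — branch into F !D  //  T !B.
                  branch 2.1.1.2.1 (add F !D):
                    F (E && !D): β-rule — branch into F E  //  F !D.
                      branch 2.1.1.2.1.1 (add F E):
                        ○ open, literals {A=true, D=true, E=false}.
                      branch 2.1.1.2.1.2 (add F !D):
                        ○ open, literals {A=true, D=true}.
                  branch 2.1.1.2.2 (add T !B):
                    F (E && !D): β-rule — branch into F E  //  F !D.
                      branch 2.1.1.2.2.1 (add F E):
                        ○ open, literals {A=true, B=false, D=true, E=false}.
                      branch 2.1.1.2.2.2 (add F !D):
                        ○ open, literals {A=true, B=false, D=true}.
          branch 2.1.2 (add F A, T (D -> !(!D -> !B))):
            F (A && (E && !D)): β-rule — branch into F A  //  F (E && !D).
              branch 2.1.2.1 (add F A):
                T (D -> !(!D -> !B)): β-rule — branch into F D  //  T !(!D -> !B).
                  branch 2.1.2.1.1 (add F D):
                    ○ open, literals {A=false, D=false}.
                  branch 2.1.2.1.2 (add T !(!D -> !B)):
                    T !(!D -> !B): α-rule — add T !D, F !B.
                    ○ open, literals {A=false, B=true, D=false}.
              branch 2.1.2.2 (add F (E && !D)):
                T (D -> !(!D -> !B)): β-rule — branch into F D  //  T !(!D -> !B).
                  branch 2.1.2.2.1 (add F D):
                    F (E && !D): β-rule — branch into F E  //  F !D.
                      branch 2.1.2.2.1.1 (add F E):
                        ○ open, literals {A=false, D=false, E=false}.
                      branch 2.1.2.2.1.2 (add F !D):
                        × closes — contains both D and !D.
                  branch 2.1.2.2.2 (add T !(!D -> !B)):
                    T !(!D -> !B): α-rule — add T !D, F !B.
                    F (E && !D): β-rule — branch into F E  //  F !D.
                      branch 2.1.2.2.2.1 (add F E):
                        ○ open, literals {A=false, B=true, D=false, E=false}.
                      branch 2.1.2.2.2.2 (add F !D):
                        × closes — contains both D and !D.
      branch 2.2 (add F !(A == (D -> !(!D -> !B))), T (A && (E && !D))):
        T (A && (E && !D)): α-rule — add T A, T (E && !D).
        T (E && !D): α-rule — add T E, T !D.
        F !(A == (D -> !(!D -> !B))): β-rule — branch into T A, T (D -> !(!D -> !B))  //  F A, F (D -> !(!D -> !B)).
          branch 2.2.1 (add T A, T (D -> !(!D -> !B))):
            T (D -> !(!D -> !B)): β-rule — branch into F D  //  T !(!D -> !B).
              branch 2.2.1.1 (add F D):
                ○ open, literals {A=true, D=false, E=true}.
              branch 2.2.1.2 (add T !(!D -> !B)):
                T !(!D -> !B): α-rule — add T !D, F !B.
                ○ open, literals {A=true, B=true, D=false, E=true}.
          branch 2.2.2 (add F A, F (D -> !(!D -> !B))):
            × closes — contains both A and !A.
4 branches closed, 11 open.
Each open branch fixes some atoms; the unmentioned ones are free. Counting distinct full assignments: branch {B=false} (A, C, D, E) contributes 16 new; branch {A=true, D=true, E=false} (B, C) contributes 2 new; branch {A=true, D=true} (B, C, E) contributes 2 new; branch {A=true, B=false, D=true, E=false} (C) contributes 0 new; branch {A=true, B=false, D=true} (C, E) contributes 0 new; branch {A=false, D=false} (B, C, E) contributes 4 new; branch {A=false, B=true, D=false} (C, E) contributes 0 new; branch {A=false, D=false, E=false} (B, C) contributes 0 new; branch {A=false, B=true, D=false, E=false} (C) contributes 0 new; branch {A=true, D=false, E=true} (B, C) contributes 2 new; branch {A=true, B=true, D=false, E=true} (C) contributes 0 new. Total: 26.

26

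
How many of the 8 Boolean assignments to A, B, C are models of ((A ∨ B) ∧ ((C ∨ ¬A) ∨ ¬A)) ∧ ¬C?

1

Initial set: {T (((A ∨ B) ∧ ((C ∨ ¬A) ∨ ¬A)) ∧ ¬C)}.
T (((A ∨ B) ∧ ((C ∨ ¬A) ∨ ¬A)) ∧ ¬C): α-rule — add T ((A ∨ B) ∧ ((C ∨ ¬A) ∨ ¬A)), T ¬C.
T ((A ∨ B) ∧ ((C ∨ ¬A) ∨ ¬A)): α-rule — add T (A ∨ B), T ((C ∨ ¬A) ∨ ¬A).
T (A ∨ B): β-rule — branch into T A  //  T B.
  branch 1 (add T A):
    T ((C ∨ ¬A) ∨ ¬A): β-rule — branch into T (C ∨ ¬A)  //  T ¬A.
      branch 1.1 (add T (C ∨ ¬A)):
        T (C ∨ ¬A): β-rule — branch into T C  //  T ¬A.
          branch 1.1.1 (add T C):
            × closes — contains both C and ¬C.
          branch 1.1.2 (add T ¬A):
            × closes — contains both A and ¬A.
      branch 1.2 (add T ¬A):
        × closes — contains both A and ¬A.
  branch 2 (add T B):
    T ((C ∨ ¬A) ∨ ¬A): β-rule — branch into T (C ∨ ¬A)  //  T ¬A.
      branch 2.1 (add T (C ∨ ¬A)):
        T (C ∨ ¬A): β-rule — branch into T C  //  T ¬A.
          branch 2.1.1 (add T C):
            × closes — contains both C and ¬C.
          branch 2.1.2 (add T ¬A):
            ○ open, literals {A=0, B=1, C=0}.
      branch 2.2 (add T ¬A):
        ○ open, literals {A=0, B=1, C=0}.
4 branches closed, 2 open.
Each open branch fixes some atoms; the unmentioned ones are free. Counting distinct full assignments: branch {A=0, B=1, C=0} (none free) contributes 1 new; branch {A=0, B=1, C=0} (none free) contributes 0 new. Total: 1.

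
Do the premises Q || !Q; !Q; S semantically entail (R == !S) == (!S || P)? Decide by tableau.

No

Initial set: {(Q || !Q); !Q; S; !((R == !S) == (!S || P))}.
(Q || !Q): β-rule — branch into Q  //  !Q.
  branch 1 (add Q):
    × closes — contains both Q and !Q.
  branch 2 (add !Q):
    !((R == !S) == (!S || P)): β-rule — branch into (R == !S), !(!S || P)  //  !(R == !S), (!S || P).
      branch 2.1 (add (R == !S), !(!S || P)):
        !(!S || P): α-rule — add !!S, !P.
        (R == !S): β-rule — branch into R, !S  //  !R, !!S.
          branch 2.1.1 (add R, !S):
            × closes — contains both S and !S.
          branch 2.1.2 (add !R, !!S):
            ○ open, literals {P=0, Q=0, R=0, S=1}.
      branch 2.2 (add !(R == !S), (!S || P)):
        !(R == !S): β-rule — branch into R, !!S  //  !R, !S.
          branch 2.2.1 (add R, !!S):
            (!S || P): β-rule — branch into !S  //  P.
              branch 2.2.1.1 (add !S):
                × closes — contains both S and !S.
              branch 2.2.1.2 (add P):
                ○ open, literals {P=1, Q=0, R=1, S=1}.
          branch 2.2.2 (add !R, !S):
            × closes — contains both S and !S.
4 branches closed, 2 open.
An open branch gives a countermodel: P=0, Q=0, R=0, S=1 (unmentioned atoms arbitrary); the premises hold there but the conclusion fails.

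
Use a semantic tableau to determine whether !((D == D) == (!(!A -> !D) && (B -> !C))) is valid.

Not valid

Assume the negation and expand:
Initial set: {!!((D == D) == (!(!A -> !D) && (B -> !C)))}.
!!((D == D) == (!(!A -> !D) && (B -> !C))): β-rule — branch into (D == D), (!(!A -> !D) && (B -> !C))  //  !(D == D), !(!(!A -> !D) && (B -> !C)).
  branch 1 (add (D == D), (!(!A -> !D) && (B -> !C))):
    (!(!A -> !D) && (B -> !C)): α-rule — add !(!A -> !D), (B -> !C).
    !(!A -> !D): α-rule — add !A, !!D.
    (D == D): β-rule — branch into D, D  //  !D, !D.
      branch 1.1 (add D, D):
        (B -> !C): β-rule — branch into !B  //  !C.
          branch 1.1.1 (add !B):
            ○ open, literals {A=0, B=0, D=1}.
          branch 1.1.2 (add !C):
            ○ open, literals {A=0, C=0, D=1}.
      branch 1.2 (add !D, !D):
        × closes — contains both D and !D.
  branch 2 (add !(D == D), !(!(!A -> !D) && (B -> !C))):
    !(D == D): β-rule — branch into D, !D  //  !D, D.
      branch 2.1 (add D, !D):
        × closes — contains both D and !D.
      branch 2.2 (add !D, D):
        × closes — contains both D and !D.
3 branches closed, 2 open.
An open branch gives a countermodel: A=0, B=0, D=1 (unmentioned atoms arbitrary); under it the original formula is false.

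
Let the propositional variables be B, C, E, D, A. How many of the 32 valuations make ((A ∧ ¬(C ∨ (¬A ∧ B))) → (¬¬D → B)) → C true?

Initial set: {(((A ∧ ¬(C ∨ (¬A ∧ B))) → (¬¬D → B)) → C)}.
(((A ∧ ¬(C ∨ (¬A ∧ B))) → (¬¬D → B)) → C): β-rule — branch into ¬((A ∧ ¬(C ∨ (¬A ∧ B))) → (¬¬D → B))  //  C.
  branch 1 (add ¬((A ∧ ¬(C ∨ (¬A ∧ B))) → (¬¬D → B))):
    ¬((A ∧ ¬(C ∨ (¬A ∧ B))) → (¬¬D → B)): α-rule — add (A ∧ ¬(C ∨ (¬A ∧ B))), ¬(¬¬D → B).
    (A ∧ ¬(C ∨ (¬A ∧ B))): α-rule — add A, ¬(C ∨ (¬A ∧ B)).
    ¬(¬¬D → B): α-rule — add ¬¬D, ¬B.
    ¬(C ∨ (¬A ∧ B)): α-rule — add ¬C, ¬(¬A ∧ B).
    ¬¬D: drop double negation, giving D.
    ¬(¬A ∧ B): β-rule — branch into ¬¬A  //  ¬B.
      branch 1.1 (add ¬¬A):
        ○ open, literals {A=T, B=F, C=F, D=T}.
      branch 1.2 (add ¬B):
        ○ open, literals {A=T, B=F, C=F, D=T}.
  branch 2 (add C):
    ○ open, literals {C=T}.
0 branches closed, 3 open.
Each open branch fixes some atoms; the unmentioned ones are free. Counting distinct full assignments: branch {A=T, B=F, C=F, D=T} (E) contributes 2 new; branch {A=T, B=F, C=F, D=T} (E) contributes 0 new; branch {C=T} (B, E, D, A) contributes 16 new. Total: 18.

18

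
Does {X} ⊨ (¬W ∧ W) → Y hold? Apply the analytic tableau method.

Yes

Initial set: {X; ¬((¬W ∧ W) → Y)}.
¬((¬W ∧ W) → Y): α-rule — add (¬W ∧ W), ¬Y.
(¬W ∧ W): α-rule — add ¬W, W.
× closes — contains both W and ¬W.
All 1 branch closes.
Every branch closed, so the premises entail the conclusion.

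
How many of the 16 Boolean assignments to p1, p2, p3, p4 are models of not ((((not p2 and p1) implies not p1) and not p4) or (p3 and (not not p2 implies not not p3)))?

Initial set: {not ((((not p2 and p1) implies not p1) and not p4) or (p3 and (not not p2 implies not not p3)))}.
not ((((not p2 and p1) implies not p1) and not p4) or (p3 and (not not p2 implies not not p3))): α-rule — add not (((not p2 and p1) implies not p1) and not p4), not (p3 and (not not p2 implies not not p3)).
not (((not p2 and p1) implies not p1) and not p4): β-rule — branch into not ((not p2 and p1) implies not p1)  //  not not p4.
  branch 1 (add not ((not p2 and p1) implies not p1)):
    not ((not p2 and p1) implies not p1): α-rule — add (not p2 and p1), not not p1.
    (not p2 and p1): α-rule — add not p2, p1.
    not (p3 and (not not p2 implies not not p3)): β-rule — branch into not p3  //  not (not not p2 implies not not p3).
      branch 1.1 (add not p3):
        ○ open, literals {p1=T, p2=F, p3=F}.
      branch 1.2 (add not (not not p2 implies not not p3)):
        not (not not p2 implies not not p3): α-rule — add not not p2, not not not p3.
        not not p2: drop double negation, giving p2.
        × closes — contains both p2 and not p2.
  branch 2 (add not not p4):
    not (p3 and (not not p2 implies not not p3)): β-rule — branch into not p3  //  not (not not p2 implies not not p3).
      branch 2.1 (add not p3):
        ○ open, literals {p3=F, p4=T}.
      branch 2.2 (add not (not not p2 implies not not p3)):
        not (not not p2 implies not not p3): α-rule — add not not p2, not not not p3.
        not not p2: drop double negation, giving p2.
        not not not p3: drop double negation, giving not p3.
        ○ open, literals {p2=T, p3=F, p4=T}.
1 branch closed, 3 open.
Each open branch fixes some atoms; the unmentioned ones are free. Counting distinct full assignments: branch {p1=T, p2=F, p3=F} (p4) contributes 2 new; branch {p3=F, p4=T} (p1, p2) contributes 3 new; branch {p2=T, p3=F, p4=T} (p1) contributes 0 new. Total: 5.

5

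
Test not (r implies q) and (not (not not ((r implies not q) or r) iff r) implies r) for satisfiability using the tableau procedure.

Initial set: {(not (r implies q) and (not (not not ((r implies not q) or r) iff r) implies r))}.
(not (r implies q) and (not (not not ((r implies not q) or r) iff r) implies r)): α-rule — add not (r implies q), (not (not not ((r implies not q) or r) iff r) implies r).
not (r implies q): α-rule — add r, not q.
(not (not not ((r implies not q) or r) iff r) implies r): β-rule — branch into not not (not not ((r implies not q) or r) iff r)  //  r.
  branch 1 (add not not (not not ((r implies not q) or r) iff r)):
    not not (not not ((r implies not q) or r) iff r): β-rule — branch into not not ((r implies not q) or r), r  //  not not not ((r implies not q) or r), not r.
      branch 1.1 (add not not ((r implies not q) or r), r):
        not not ((r implies not q) or r): drop double negation, giving ((r implies not q) or r).
        ((r implies not q) or r): β-rule — branch into (r implies not q)  //  r.
          branch 1.1.1 (add (r implies not q)):
            (r implies not q): β-rule — branch into not r  //  not q.
              branch 1.1.1.1 (add not r):
                × closes — contains both r and not r.
              branch 1.1.1.2 (add not q):
                ○ open, literals {q=false, r=true}.
          branch 1.1.2 (add r):
            ○ open, literals {q=false, r=true}.
      branch 1.2 (add not not not ((r implies not q) or r), not r):
        × closes — contains both r and not r.
  branch 2 (add r):
    ○ open, literals {q=false, r=true}.
2 branches closed, 3 open.
An open branch gives a satisfying assignment: q=false, r=true.

Satisfiable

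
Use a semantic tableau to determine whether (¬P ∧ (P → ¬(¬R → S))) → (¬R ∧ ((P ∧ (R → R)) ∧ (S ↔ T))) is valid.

Assume the negation and expand:
Initial set: {¬((¬P ∧ (P → ¬(¬R → S))) → (¬R ∧ ((P ∧ (R → R)) ∧ (S ↔ T))))}.
¬((¬P ∧ (P → ¬(¬R → S))) → (¬R ∧ ((P ∧ (R → R)) ∧ (S ↔ T)))): α-rule — add (¬P ∧ (P → ¬(¬R → S))), ¬(¬R ∧ ((P ∧ (R → R)) ∧ (S ↔ T))).
(¬P ∧ (P → ¬(¬R → S))): α-rule — add ¬P, (P → ¬(¬R → S)).
¬(¬R ∧ ((P ∧ (R → R)) ∧ (S ↔ T))): β-rule — branch into ¬¬R  //  ¬((P ∧ (R → R)) ∧ (S ↔ T)).
  branch 1 (add ¬¬R):
    (P → ¬(¬R → S)): β-rule — branch into ¬P  //  ¬(¬R → S).
      branch 1.1 (add ¬P):
        ○ open, literals {P=0, R=1}.
      branch 1.2 (add ¬(¬R → S)):
        ¬(¬R → S): α-rule — add ¬R, ¬S.
        × closes — contains both R and ¬R.
  branch 2 (add ¬((P ∧ (R → R)) ∧ (S ↔ T))):
    (P → ¬(¬R → S)): β-rule — branch into ¬P  //  ¬(¬R → S).
      branch 2.1 (add ¬P):
        ¬((P ∧ (R → R)) ∧ (S ↔ T)): β-rule — branch into ¬(P ∧ (R → R))  //  ¬(S ↔ T).
          branch 2.1.1 (add ¬(P ∧ (R → R))):
            ¬(P ∧ (R → R)): β-rule — branch into ¬P  //  ¬(R → R).
              branch 2.1.1.1 (add ¬P):
                ○ open, literals {P=0}.
              branch 2.1.1.2 (add ¬(R → R)):
                ¬(R → R): α-rule — add R, ¬R.
                × closes — contains both R and ¬R.
          branch 2.1.2 (add ¬(S ↔ T)):
            ¬(S ↔ T): β-rule — branch into S, ¬T  //  ¬S, T.
              branch 2.1.2.1 (add S, ¬T):
                ○ open, literals {P=0, S=1, T=0}.
              branch 2.1.2.2 (add ¬S, T):
                ○ open, literals {P=0, S=0, T=1}.
      branch 2.2 (add ¬(¬R → S)):
        ¬(¬R → S): α-rule — add ¬R, ¬S.
        ¬((P ∧ (R → R)) ∧ (S ↔ T)): β-rule — branch into ¬(P ∧ (R → R))  //  ¬(S ↔ T).
          branch 2.2.1 (add ¬(P ∧ (R → R))):
            ¬(P ∧ (R → R)): β-rule — branch into ¬P  //  ¬(R → R).
              branch 2.2.1.1 (add ¬P):
                ○ open, literals {P=0, R=0, S=0}.
              branch 2.2.1.2 (add ¬(R → R)):
                ¬(R → R): α-rule — add R, ¬R.
                × closes — contains both R and ¬R.
          branch 2.2.2 (add ¬(S ↔ T)):
            ¬(S ↔ T): β-rule — branch into S, ¬T  //  ¬S, T.
              branch 2.2.2.1 (add S, ¬T):
                × closes — contains both S and ¬S.
              branch 2.2.2.2 (add ¬S, T):
                ○ open, literals {P=0, R=0, S=0, T=1}.
4 branches closed, 6 open.
An open branch gives a countermodel: P=0, R=1 (unmentioned atoms arbitrary); under it the original formula is false.

Not valid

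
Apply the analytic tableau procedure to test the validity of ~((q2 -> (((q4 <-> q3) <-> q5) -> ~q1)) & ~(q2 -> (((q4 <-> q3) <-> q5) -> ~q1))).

Valid

Assume the negation and expand:
Initial set: {~~((q2 -> (((q4 <-> q3) <-> q5) -> ~q1)) & ~(q2 -> (((q4 <-> q3) <-> q5) -> ~q1)))}.
~~((q2 -> (((q4 <-> q3) <-> q5) -> ~q1)) & ~(q2 -> (((q4 <-> q3) <-> q5) -> ~q1))): α-rule — add (q2 -> (((q4 <-> q3) <-> q5) -> ~q1)), ~(q2 -> (((q4 <-> q3) <-> q5) -> ~q1)).
~(q2 -> (((q4 <-> q3) <-> q5) -> ~q1)): α-rule — add q2, ~(((q4 <-> q3) <-> q5) -> ~q1).
~(((q4 <-> q3) <-> q5) -> ~q1): α-rule — add ((q4 <-> q3) <-> q5), ~~q1.
(q2 -> (((q4 <-> q3) <-> q5) -> ~q1)): β-rule — branch into ~q2  //  (((q4 <-> q3) <-> q5) -> ~q1).
  branch 1 (add ~q2):
    × closes — contains both q2 and ~q2.
  branch 2 (add (((q4 <-> q3) <-> q5) -> ~q1)):
    ((q4 <-> q3) <-> q5): β-rule — branch into (q4 <-> q3), q5  //  ~(q4 <-> q3), ~q5.
      branch 2.1 (add (q4 <-> q3), q5):
        (((q4 <-> q3) <-> q5) -> ~q1): β-rule — branch into ~((q4 <-> q3) <-> q5)  //  ~q1.
          branch 2.1.1 (add ~((q4 <-> q3) <-> q5)):
            (q4 <-> q3): β-rule — branch into q4, q3  //  ~q4, ~q3.
              branch 2.1.1.1 (add q4, q3):
                ~((q4 <-> q3) <-> q5): β-rule — branch into (q4 <-> q3), ~q5  //  ~(q4 <-> q3), q5.
                  branch 2.1.1.1.1 (add (q4 <-> q3), ~q5):
                    × closes — contains both q5 and ~q5.
                  branch 2.1.1.1.2 (add ~(q4 <-> q3), q5):
                    ~(q4 <-> q3): β-rule — branch into q4, ~q3  //  ~q4, q3.
                      branch 2.1.1.1.2.1 (add q4, ~q3):
                        × closes — contains both q3 and ~q3.
                      branch 2.1.1.1.2.2 (add ~q4, q3):
                        × closes — contains both q4 and ~q4.
              branch 2.1.1.2 (add ~q4, ~q3):
                ~((q4 <-> q3) <-> q5): β-rule — branch into (q4 <-> q3), ~q5  //  ~(q4 <-> q3), q5.
                  branch 2.1.1.2.1 (add (q4 <-> q3), ~q5):
                    × closes — contains both q5 and ~q5.
                  branch 2.1.1.2.2 (add ~(q4 <-> q3), q5):
                    ~(q4 <-> q3): β-rule — branch into q4, ~q3  //  ~q4, q3.
                      branch 2.1.1.2.2.1 (add q4, ~q3):
                        × closes — contains both q4 and ~q4.
                      branch 2.1.1.2.2.2 (add ~q4, q3):
                        × closes — contains both q3 and ~q3.
          branch 2.1.2 (add ~q1):
            × closes — contains both q1 and ~q1.
      branch 2.2 (add ~(q4 <-> q3), ~q5):
        (((q4 <-> q3) <-> q5) -> ~q1): β-rule — branch into ~((q4 <-> q3) <-> q5)  //  ~q1.
          branch 2.2.1 (add ~((q4 <-> q3) <-> q5)):
            ~(q4 <-> q3): β-rule — branch into q4, ~q3  //  ~q4, q3.
              branch 2.2.1.1 (add q4, ~q3):
                ~((q4 <-> q3) <-> q5): β-rule — branch into (q4 <-> q3), ~q5  //  ~(q4 <-> q3), q5.
                  branch 2.2.1.1.1 (add (q4 <-> q3), ~q5):
                    (q4 <-> q3): β-rule — branch into q4, q3  //  ~q4, ~q3.
                      branch 2.2.1.1.1.1 (add q4, q3):
                        × closes — contains both q3 and ~q3.
                      branch 2.2.1.1.1.2 (add ~q4, ~q3):
                        × closes — contains both q4 and ~q4.
                  branch 2.2.1.1.2 (add ~(q4 <-> q3), q5):
                    × closes — contains both q5 and ~q5.
              branch 2.2.1.2 (add ~q4, q3):
                ~((q4 <-> q3) <-> q5): β-rule — branch into (q4 <-> q3), ~q5  //  ~(q4 <-> q3), q5.
                  branch 2.2.1.2.1 (add (q4 <-> q3), ~q5):
                    (q4 <-> q3): β-rule — branch into q4, q3  //  ~q4, ~q3.
                      branch 2.2.1.2.1.1 (add q4, q3):
                        × closes — contains both q4 and ~q4.
                      branch 2.2.1.2.1.2 (add ~q4, ~q3):
                        × closes — contains both q3 and ~q3.
                  branch 2.2.1.2.2 (add ~(q4 <-> q3), q5):
                    × closes — contains both q5 and ~q5.
          branch 2.2.2 (add ~q1):
            × closes — contains both q1 and ~q1.
All 15 branches close.
Every branch closed, so the negation is unsatisfiable and the formula is valid.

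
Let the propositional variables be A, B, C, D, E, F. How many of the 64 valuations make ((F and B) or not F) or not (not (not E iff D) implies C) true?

52

Initial set: {(((F and B) or not F) or not (not (not E iff D) implies C))}.
(((F and B) or not F) or not (not (not E iff D) implies C)): β-rule — branch into ((F and B) or not F)  //  not (not (not E iff D) implies C).
  branch 1 (add ((F and B) or not F)):
    ((F and B) or not F): β-rule — branch into (F and B)  //  not F.
      branch 1.1 (add (F and B)):
        (F and B): α-rule — add F, B.
        ○ open, literals {B=T, F=T}.
      branch 1.2 (add not F):
        ○ open, literals {F=F}.
  branch 2 (add not (not (not E iff D) implies C)):
    not (not (not E iff D) implies C): α-rule — add not (not E iff D), not C.
    not (not E iff D): β-rule — branch into not E, not D  //  not not E, D.
      branch 2.1 (add not E, not D):
        ○ open, literals {C=F, D=F, E=F}.
      branch 2.2 (add not not E, D):
        ○ open, literals {C=F, D=T, E=T}.
0 branches closed, 4 open.
Each open branch fixes some atoms; the unmentioned ones are free. Counting distinct full assignments: branch {B=T, F=T} (A, C, D, E) contributes 16 new; branch {F=F} (A, B, C, D, E) contributes 32 new; branch {C=F, D=F, E=F} (A, B, F) contributes 2 new; branch {C=F, D=T, E=T} (A, B, F) contributes 2 new. Total: 52.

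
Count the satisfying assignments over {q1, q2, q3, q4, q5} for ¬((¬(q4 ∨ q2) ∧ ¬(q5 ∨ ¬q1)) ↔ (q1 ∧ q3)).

Initial set: {¬((¬(q4 ∨ q2) ∧ ¬(q5 ∨ ¬q1)) ↔ (q1 ∧ q3))}.
¬((¬(q4 ∨ q2) ∧ ¬(q5 ∨ ¬q1)) ↔ (q1 ∧ q3)): β-rule — branch into (¬(q4 ∨ q2) ∧ ¬(q5 ∨ ¬q1)), ¬(q1 ∧ q3)  //  ¬(¬(q4 ∨ q2) ∧ ¬(q5 ∨ ¬q1)), (q1 ∧ q3).
  branch 1 (add (¬(q4 ∨ q2) ∧ ¬(q5 ∨ ¬q1)), ¬(q1 ∧ q3)):
    (¬(q4 ∨ q2) ∧ ¬(q5 ∨ ¬q1)): α-rule — add ¬(q4 ∨ q2), ¬(q5 ∨ ¬q1).
    ¬(q4 ∨ q2): α-rule — add ¬q4, ¬q2.
    ¬(q5 ∨ ¬q1): α-rule — add ¬q5, ¬¬q1.
    ¬(q1 ∧ q3): β-rule — branch into ¬q1  //  ¬q3.
      branch 1.1 (add ¬q1):
        × closes — contains both q1 and ¬q1.
      branch 1.2 (add ¬q3):
        ○ open, literals {q1=1, q2=0, q3=0, q4=0, q5=0}.
  branch 2 (add ¬(¬(q4 ∨ q2) ∧ ¬(q5 ∨ ¬q1)), (q1 ∧ q3)):
    (q1 ∧ q3): α-rule — add q1, q3.
    ¬(¬(q4 ∨ q2) ∧ ¬(q5 ∨ ¬q1)): β-rule — branch into ¬¬(q4 ∨ q2)  //  ¬¬(q5 ∨ ¬q1).
      branch 2.1 (add ¬¬(q4 ∨ q2)):
        ¬¬(q4 ∨ q2): β-rule — branch into q4  //  q2.
          branch 2.1.1 (add q4):
            ○ open, literals {q1=1, q3=1, q4=1}.
          branch 2.1.2 (add q2):
            ○ open, literals {q1=1, q2=1, q3=1}.
      branch 2.2 (add ¬¬(q5 ∨ ¬q1)):
        ¬¬(q5 ∨ ¬q1): β-rule — branch into q5  //  ¬q1.
          branch 2.2.1 (add q5):
            ○ open, literals {q1=1, q3=1, q5=1}.
          branch 2.2.2 (add ¬q1):
            × closes — contains both q1 and ¬q1.
2 branches closed, 4 open.
Each open branch fixes some atoms; the unmentioned ones are free. Counting distinct full assignments: branch {q1=1, q2=0, q3=0, q4=0, q5=0} (none free) contributes 1 new; branch {q1=1, q3=1, q4=1} (q2, q5) contributes 4 new; branch {q1=1, q2=1, q3=1} (q4, q5) contributes 2 new; branch {q1=1, q3=1, q5=1} (q2, q4) contributes 1 new. Total: 8.

8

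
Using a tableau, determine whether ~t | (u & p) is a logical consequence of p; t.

Initial set: {p; t; ~(~t | (u & p))}.
~(~t | (u & p)): α-rule — add ~~t, ~(u & p).
~(u & p): β-rule — branch into ~u  //  ~p.
  branch 1 (add ~u):
    ○ open, literals {p=T, t=T, u=F}.
  branch 2 (add ~p):
    × closes — contains both p and ~p.
1 branch closed, 1 open.
An open branch gives a countermodel: p=T, t=T, u=F (unmentioned atoms arbitrary); the premises hold there but the conclusion fails.

No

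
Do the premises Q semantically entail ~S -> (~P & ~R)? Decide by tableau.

No

Initial set: {Q; ~(~S -> (~P & ~R))}.
~(~S -> (~P & ~R)): α-rule — add ~S, ~(~P & ~R).
~(~P & ~R): β-rule — branch into ~~P  //  ~~R.
  branch 1 (add ~~P):
    ○ open, literals {P=true, Q=true, S=false}.
  branch 2 (add ~~R):
    ○ open, literals {Q=true, R=true, S=false}.
0 branches closed, 2 open.
An open branch gives a countermodel: P=true, Q=true, S=false (unmentioned atoms arbitrary); the premises hold there but the conclusion fails.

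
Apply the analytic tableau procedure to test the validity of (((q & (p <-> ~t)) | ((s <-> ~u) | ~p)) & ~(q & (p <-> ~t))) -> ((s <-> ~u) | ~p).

Assume the negation and expand:
Initial set: {~((((q & (p <-> ~t)) | ((s <-> ~u) | ~p)) & ~(q & (p <-> ~t))) -> ((s <-> ~u) | ~p))}.
~((((q & (p <-> ~t)) | ((s <-> ~u) | ~p)) & ~(q & (p <-> ~t))) -> ((s <-> ~u) | ~p)): α-rule — add (((q & (p <-> ~t)) | ((s <-> ~u) | ~p)) & ~(q & (p <-> ~t))), ~((s <-> ~u) | ~p).
(((q & (p <-> ~t)) | ((s <-> ~u) | ~p)) & ~(q & (p <-> ~t))): α-rule — add ((q & (p <-> ~t)) | ((s <-> ~u) | ~p)), ~(q & (p <-> ~t)).
~((s <-> ~u) | ~p): α-rule — add ~(s <-> ~u), ~~p.
((q & (p <-> ~t)) | ((s <-> ~u) | ~p)): β-rule — branch into (q & (p <-> ~t))  //  ((s <-> ~u) | ~p).
  branch 1 (add (q & (p <-> ~t))):
    (q & (p <-> ~t)): α-rule — add q, (p <-> ~t).
    ~(q & (p <-> ~t)): β-rule — branch into ~q  //  ~(p <-> ~t).
      branch 1.1 (add ~q):
        × closes — contains both q and ~q.
      branch 1.2 (add ~(p <-> ~t)):
        ~(s <-> ~u): β-rule — branch into s, ~~u  //  ~s, ~u.
          branch 1.2.1 (add s, ~~u):
            (p <-> ~t): β-rule — branch into p, ~t  //  ~p, ~~t.
              branch 1.2.1.1 (add p, ~t):
                ~(p <-> ~t): β-rule — branch into p, ~~t  //  ~p, ~t.
                  branch 1.2.1.1.1 (add p, ~~t):
                    × closes — contains both t and ~t.
                  branch 1.2.1.1.2 (add ~p, ~t):
                    × closes — contains both p and ~p.
              branch 1.2.1.2 (add ~p, ~~t):
                × closes — contains both p and ~p.
          branch 1.2.2 (add ~s, ~u):
            (p <-> ~t): β-rule — branch into p, ~t  //  ~p, ~~t.
              branch 1.2.2.1 (add p, ~t):
                ~(p <-> ~t): β-rule — branch into p, ~~t  //  ~p, ~t.
                  branch 1.2.2.1.1 (add p, ~~t):
                    × closes — contains both t and ~t.
                  branch 1.2.2.1.2 (add ~p, ~t):
                    × closes — contains both p and ~p.
              branch 1.2.2.2 (add ~p, ~~t):
                × closes — contains both p and ~p.
  branch 2 (add ((s <-> ~u) | ~p)):
    ~(q & (p <-> ~t)): β-rule — branch into ~q  //  ~(p <-> ~t).
      branch 2.1 (add ~q):
        ~(s <-> ~u): β-rule — branch into s, ~~u  //  ~s, ~u.
          branch 2.1.1 (add s, ~~u):
            ((s <-> ~u) | ~p): β-rule — branch into (s <-> ~u)  //  ~p.
              branch 2.1.1.1 (add (s <-> ~u)):
                (s <-> ~u): β-rule — branch into s, ~u  //  ~s, ~~u.
                  branch 2.1.1.1.1 (add s, ~u):
                    × closes — contains both u and ~u.
                  branch 2.1.1.1.2 (add ~s, ~~u):
                    × closes — contains both s and ~s.
              branch 2.1.1.2 (add ~p):
                × closes — contains both p and ~p.
          branch 2.1.2 (add ~s, ~u):
            ((s <-> ~u) | ~p): β-rule — branch into (s <-> ~u)  //  ~p.
              branch 2.1.2.1 (add (s <-> ~u)):
                (s <-> ~u): β-rule — branch into s, ~u  //  ~s, ~~u.
                  branch 2.1.2.1.1 (add s, ~u):
                    × closes — contains both s and ~s.
                  branch 2.1.2.1.2 (add ~s, ~~u):
                    × closes — contains both u and ~u.
              branch 2.1.2.2 (add ~p):
                × closes — contains both p and ~p.
      branch 2.2 (add ~(p <-> ~t)):
        ~(s <-> ~u): β-rule — branch into s, ~~u  //  ~s, ~u.
          branch 2.2.1 (add s, ~~u):
            ((s <-> ~u) | ~p): β-rule — branch into (s <-> ~u)  //  ~p.
              branch 2.2.1.1 (add (s <-> ~u)):
                ~(p <-> ~t): β-rule — branch into p, ~~t  //  ~p, ~t.
                  branch 2.2.1.1.1 (add p, ~~t):
                    (s <-> ~u): β-rule — branch into s, ~u  //  ~s, ~~u.
                      branch 2.2.1.1.1.1 (add s, ~u):
                        × closes — contains both u and ~u.
                      branch 2.2.1.1.1.2 (add ~s, ~~u):
                        × closes — contains both s and ~s.
                  branch 2.2.1.1.2 (add ~p, ~t):
                    × closes — contains both p and ~p.
              branch 2.2.1.2 (add ~p):
                × closes — contains both p and ~p.
          branch 2.2.2 (add ~s, ~u):
            ((s <-> ~u) | ~p): β-rule — branch into (s <-> ~u)  //  ~p.
              branch 2.2.2.1 (add (s <-> ~u)):
                ~(p <-> ~t): β-rule — branch into p, ~~t  //  ~p, ~t.
                  branch 2.2.2.1.1 (add p, ~~t):
                    (s <-> ~u): β-rule — branch into s, ~u  //  ~s, ~~u.
                      branch 2.2.2.1.1.1 (add s, ~u):
                        × closes — contains both s and ~s.
                      branch 2.2.2.1.1.2 (add ~s, ~~u):
                        × closes — contains both u and ~u.
                  branch 2.2.2.1.2 (add ~p, ~t):
                    × closes — contains both p and ~p.
              branch 2.2.2.2 (add ~p):
                × closes — contains both p and ~p.
All 21 branches close.
Every branch closed, so the negation is unsatisfiable and the formula is valid.

Valid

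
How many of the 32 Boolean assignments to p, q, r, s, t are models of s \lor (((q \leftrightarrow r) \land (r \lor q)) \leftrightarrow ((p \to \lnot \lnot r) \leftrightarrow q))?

Initial set: {(s \lor (((q \leftrightarrow r) \land (r \lor q)) \leftrightarrow ((p \to \lnot \lnot r) \leftrightarrow q)))}.
(s \lor (((q \leftrightarrow r) \land (r \lor q)) \leftrightarrow ((p \to \lnot \lnot r) \leftrightarrow q))): β-rule — branch into s  //  (((q \leftrightarrow r) \land (r \lor q)) \leftrightarrow ((p \to \lnot \lnot r) \leftrightarrow q)).
  branch 1 (add s):
    ○ open, literals {s=1}.
  branch 2 (add (((q \leftrightarrow r) \land (r \lor q)) \leftrightarrow ((p \to \lnot \lnot r) \leftrightarrow q))):
    (((q \leftrightarrow r) \land (r \lor q)) \leftrightarrow ((p \to \lnot \lnot r) \leftrightarrow q)): β-rule — branch into ((q \leftrightarrow r) \land (r \lor q)), ((p \to \lnot \lnot r) \leftrightarrow q)  //  \lnot ((q \leftrightarrow r) \land (r \lor q)), \lnot ((p \to \lnot \lnot r) \leftrightarrow q).
      branch 2.1 (add ((q \leftrightarrow r) \land (r \lor q)), ((p \to \lnot \lnot r) \leftrightarrow q)):
        ((q \leftrightarrow r) \land (r \lor q)): α-rule — add (q \leftrightarrow r), (r \lor q).
        ((p \to \lnot \lnot r) \leftrightarrow q): β-rule — branch into (p \to \lnot \lnot r), q  //  \lnot (p \to \lnot \lnot r), \lnot q.
          branch 2.1.1 (add (p \to \lnot \lnot r), q):
            (q \leftrightarrow r): β-rule — branch into q, r  //  \lnot q, \lnot r.
              branch 2.1.1.1 (add q, r):
                (r \lor q): β-rule — branch into r  //  q.
                  branch 2.1.1.1.1 (add r):
                    (p \to \lnot \lnot r): β-rule — branch into \lnot p  //  \lnot \lnot r.
                      branch 2.1.1.1.1.1 (add \lnot p):
                        ○ open, literals {p=0, q=1, r=1}.
                      branch 2.1.1.1.1.2 (add \lnot \lnot r):
                        \lnot \lnot r: drop double negation, giving r.
                        ○ open, literals {q=1, r=1}.
                  branch 2.1.1.1.2 (add q):
                    (p \to \lnot \lnot r): β-rule — branch into \lnot p  //  \lnot \lnot r.
                      branch 2.1.1.1.2.1 (add \lnot p):
                        ○ open, literals {p=0, q=1, r=1}.
                      branch 2.1.1.1.2.2 (add \lnot \lnot r):
                        \lnot \lnot r: drop double negation, giving r.
                        ○ open, literals {q=1, r=1}.
              branch 2.1.1.2 (add \lnot q, \lnot r):
                × closes — contains both q and \lnot q.
          branch 2.1.2 (add \lnot (p \to \lnot \lnot r), \lnot q):
            \lnot (p \to \lnot \lnot r): α-rule — add p, \lnot \lnot \lnot r.
            \lnot \lnot \lnot r: drop double negation, giving \lnot r.
            (q \leftrightarrow r): β-rule — branch into q, r  //  \lnot q, \lnot r.
              branch 2.1.2.1 (add q, r):
                × closes — contains both q and \lnot q.
              branch 2.1.2.2 (add \lnot q, \lnot r):
                (r \lor q): β-rule — branch into r  //  q.
                  branch 2.1.2.2.1 (add r):
                    × closes — contains both r and \lnot r.
                  branch 2.1.2.2.2 (add q):
                    × closes — contains both q and \lnot q.
      branch 2.2 (add \lnot ((q \leftrightarrow r) \land (r \lor q)), \lnot ((p \to \lnot \lnot r) \leftrightarrow q)):
        \lnot ((q \leftrightarrow r) \land (r \lor q)): β-rule — branch into \lnot (q \leftrightarrow r)  //  \lnot (r \lor q).
          branch 2.2.1 (add \lnot (q \leftrightarrow r)):
            \lnot ((p \to \lnot \lnot r) \leftrightarrow q): β-rule — branch into (p \to \lnot \lnot r), \lnot q  //  \lnot (p \to \lnot \lnot r), q.
              branch 2.2.1.1 (add (p \to \lnot \lnot r), \lnot q):
                \lnot (q \leftrightarrow r): β-rule — branch into q, \lnot r  //  \lnot q, r.
                  branch 2.2.1.1.1 (add q, \lnot r):
                    × closes — contains both q and \lnot q.
                  branch 2.2.1.1.2 (add \lnot q, r):
                    (p \to \lnot \lnot r): β-rule — branch into \lnot p  //  \lnot \lnot r.
                      branch 2.2.1.1.2.1 (add \lnot p):
                        ○ open, literals {p=0, q=0, r=1}.
                      branch 2.2.1.1.2.2 (add \lnot \lnot r):
                        \lnot \lnot r: drop double negation, giving r.
                        ○ open, literals {q=0, r=1}.
              branch 2.2.1.2 (add \lnot (p \to \lnot \lnot r), q):
                \lnot (p \to \lnot \lnot r): α-rule — add p, \lnot \lnot \lnot r.
                \lnot \lnot \lnot r: drop double negation, giving \lnot r.
                \lnot (q \leftrightarrow r): β-rule — branch into q, \lnot r  //  \lnot q, r.
                  branch 2.2.1.2.1 (add q, \lnot r):
                    ○ open, literals {p=1, q=1, r=0}.
                  branch 2.2.1.2.2 (add \lnot q, r):
                    × closes — contains both q and \lnot q.
          branch 2.2.2 (add \lnot (r \lor q)):
            \lnot (r \lor q): α-rule — add \lnot r, \lnot q.
            \lnot ((p \to \lnot \lnot r) \leftrightarrow q): β-rule — branch into (p \to \lnot \lnot r), \lnot q  //  \lnot (p \to \lnot \lnot r), q.
              branch 2.2.2.1 (add (p \to \lnot \lnot r), \lnot q):
                (p \to \lnot \lnot r): β-rule — branch into \lnot p  //  \lnot \lnot r.
                  branch 2.2.2.1.1 (add \lnot p):
                    ○ open, literals {p=0, q=0, r=0}.
                  branch 2.2.2.1.2 (add \lnot \lnot r):
                    \lnot \lnot r: drop double negation, giving r.
                    × closes — contains both r and \lnot r.
              branch 2.2.2.2 (add \lnot (p \to \lnot \lnot r), q):
                × closes — contains both q and \lnot q.
8 branches closed, 9 open.
Each open branch fixes some atoms; the unmentioned ones are free. Counting distinct full assignments: branch {s=1} (p, q, r, t) contributes 16 new; branch {p=0, q=1, r=1} (s, t) contributes 2 new; branch {q=1, r=1} (p, s, t) contributes 2 new; branch {p=0, q=1, r=1} (s, t) contributes 0 new; branch {q=1, r=1} (p, s, t) contributes 0 new; branch {p=0, q=0, r=1} (s, t) contributes 2 new; branch {q=0, r=1} (p, s, t) contributes 2 new; branch {p=1, q=1, r=0} (s, t) contributes 2 new; branch {p=0, q=0, r=0} (s, t) contributes 2 new. Total: 28.

28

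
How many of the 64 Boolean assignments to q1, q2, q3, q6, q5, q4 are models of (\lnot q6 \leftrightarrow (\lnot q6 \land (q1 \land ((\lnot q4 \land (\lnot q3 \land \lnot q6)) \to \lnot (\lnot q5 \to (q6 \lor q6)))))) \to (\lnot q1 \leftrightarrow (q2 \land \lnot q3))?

Initial set: {((\lnot q6 \leftrightarrow (\lnot q6 \land (q1 \land ((\lnot q4 \land (\lnot q3 \land \lnot q6)) \to \lnot (\lnot q5 \to (q6 \lor q6)))))) \to (\lnot q1 \leftrightarrow (q2 \land \lnot q3)))}.
((\lnot q6 \leftrightarrow (\lnot q6 \land (q1 \land ((\lnot q4 \land (\lnot q3 \land \lnot q6)) \to \lnot (\lnot q5 \to (q6 \lor q6)))))) \to (\lnot q1 \leftrightarrow (q2 \land \lnot q3))): β-rule — branch into \lnot (\lnot q6 \leftrightarrow (\lnot q6 \land (q1 \land ((\lnot q4 \land (\lnot q3 \land \lnot q6)) \to \lnot (\lnot q5 \to (q6 \lor q6))))))  //  (\lnot q1 \leftrightarrow (q2 \land \lnot q3)).
  branch 1 (add \lnot (\lnot q6 \leftrightarrow (\lnot q6 \land (q1 \land ((\lnot q4 \land (\lnot q3 \land \lnot q6)) \to \lnot (\lnot q5 \to (q6 \lor q6))))))):
    \lnot (\lnot q6 \leftrightarrow (\lnot q6 \land (q1 \land ((\lnot q4 \land (\lnot q3 \land \lnot q6)) \to \lnot (\lnot q5 \to (q6 \lor q6)))))): β-rule — branch into \lnot q6, \lnot (\lnot q6 \land (q1 \land ((\lnot q4 \land (\lnot q3 \land \lnot q6)) \to \lnot (\lnot q5 \to (q6 \lor q6)))))  //  \lnot \lnot q6, (\lnot q6 \land (q1 \land ((\lnot q4 \land (\lnot q3 \land \lnot q6)) \to \lnot (\lnot q5 \to (q6 \lor q6))))).
      branch 1.1 (add \lnot q6, \lnot (\lnot q6 \land (q1 \land ((\lnot q4 \land (\lnot q3 \land \lnot q6)) \to \lnot (\lnot q5 \to (q6 \lor q6)))))):
        \lnot (\lnot q6 \land (q1 \land ((\lnot q4 \land (\lnot q3 \land \lnot q6)) \to \lnot (\lnot q5 \to (q6 \lor q6))))): β-rule — branch into \lnot \lnot q6  //  \lnot (q1 \land ((\lnot q4 \land (\lnot q3 \land \lnot q6)) \to \lnot (\lnot q5 \to (q6 \lor q6)))).
          branch 1.1.1 (add \lnot \lnot q6):
            × closes — contains both q6 and \lnot q6.
          branch 1.1.2 (add \lnot (q1 \land ((\lnot q4 \land (\lnot q3 \land \lnot q6)) \to \lnot (\lnot q5 \to (q6 \lor q6))))):
            \lnot (q1 \land ((\lnot q4 \land (\lnot q3 \land \lnot q6)) \to \lnot (\lnot q5 \to (q6 \lor q6)))): β-rule — branch into \lnot q1  //  \lnot ((\lnot q4 \land (\lnot q3 \land \lnot q6)) \to \lnot (\lnot q5 \to (q6 \lor q6))).
              branch 1.1.2.1 (add \lnot q1):
                ○ open, literals {q1=false, q6=false}.
              branch 1.1.2.2 (add \lnot ((\lnot q4 \land (\lnot q3 \land \lnot q6)) \to \lnot (\lnot q5 \to (q6 \lor q6)))):
                \lnot ((\lnot q4 \land (\lnot q3 \land \lnot q6)) \to \lnot (\lnot q5 \to (q6 \lor q6))): α-rule — add (\lnot q4 \land (\lnot q3 \land \lnot q6)), \lnot \lnot (\lnot q5 \to (q6 \lor q6)).
                (\lnot q4 \land (\lnot q3 \land \lnot q6)): α-rule — add \lnot q4, (\lnot q3 \land \lnot q6).
                (\lnot q3 \land \lnot q6): α-rule — add \lnot q3, \lnot q6.
                \lnot \lnot (\lnot q5 \to (q6 \lor q6)): β-rule — branch into \lnot \lnot q5  //  (q6 \lor q6).
                  branch 1.1.2.2.1 (add \lnot \lnot q5):
                    ○ open, literals {q3=false, q4=false, q5=true, q6=false}.
                  branch 1.1.2.2.2 (add (q6 \lor q6)):
                    (q6 \lor q6): β-rule — branch into q6  //  q6.
                      branch 1.1.2.2.2.1 (add q6):
                        × closes — contains both q6 and \lnot q6.
                      branch 1.1.2.2.2.2 (add q6):
                        × closes — contains both q6 and \lnot q6.
      branch 1.2 (add \lnot \lnot q6, (\lnot q6 \land (q1 \land ((\lnot q4 \land (\lnot q3 \land \lnot q6)) \to \lnot (\lnot q5 \to (q6 \lor q6)))))):
        (\lnot q6 \land (q1 \land ((\lnot q4 \land (\lnot q3 \land \lnot q6)) \to \lnot (\lnot q5 \to (q6 \lor q6))))): α-rule — add \lnot q6, (q1 \land ((\lnot q4 \land (\lnot q3 \land \lnot q6)) \to \lnot (\lnot q5 \to (q6 \lor q6)))).
        × closes — contains both q6 and \lnot q6.
  branch 2 (add (\lnot q1 \leftrightarrow (q2 \land \lnot q3))):
    (\lnot q1 \leftrightarrow (q2 \land \lnot q3)): β-rule — branch into \lnot q1, (q2 \land \lnot q3)  //  \lnot \lnot q1, \lnot (q2 \land \lnot q3).
      branch 2.1 (add \lnot q1, (q2 \land \lnot q3)):
        (q2 \land \lnot q3): α-rule — add q2, \lnot q3.
        ○ open, literals {q1=false, q2=true, q3=false}.
      branch 2.2 (add \lnot \lnot q1, \lnot (q2 \land \lnot q3)):
        \lnot (q2 \land \lnot q3): β-rule — branch into \lnot q2  //  \lnot \lnot q3.
          branch 2.2.1 (add \lnot q2):
            ○ open, literals {q1=true, q2=false}.
          branch 2.2.2 (add \lnot \lnot q3):
            ○ open, literals {q1=true, q3=true}.
4 branches closed, 5 open.
Each open branch fixes some atoms; the unmentioned ones are free. Counting distinct full assignments: branch {q1=false, q6=false} (q2, q3, q5, q4) contributes 16 new; branch {q3=false, q4=false, q5=true, q6=false} (q1, q2) contributes 2 new; branch {q1=false, q2=true, q3=false} (q6, q5, q4) contributes 4 new; branch {q1=true, q2=false} (q3, q6, q5, q4) contributes 15 new; branch {q1=true, q3=true} (q2, q6, q5, q4) contributes 8 new. Total: 45.

45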